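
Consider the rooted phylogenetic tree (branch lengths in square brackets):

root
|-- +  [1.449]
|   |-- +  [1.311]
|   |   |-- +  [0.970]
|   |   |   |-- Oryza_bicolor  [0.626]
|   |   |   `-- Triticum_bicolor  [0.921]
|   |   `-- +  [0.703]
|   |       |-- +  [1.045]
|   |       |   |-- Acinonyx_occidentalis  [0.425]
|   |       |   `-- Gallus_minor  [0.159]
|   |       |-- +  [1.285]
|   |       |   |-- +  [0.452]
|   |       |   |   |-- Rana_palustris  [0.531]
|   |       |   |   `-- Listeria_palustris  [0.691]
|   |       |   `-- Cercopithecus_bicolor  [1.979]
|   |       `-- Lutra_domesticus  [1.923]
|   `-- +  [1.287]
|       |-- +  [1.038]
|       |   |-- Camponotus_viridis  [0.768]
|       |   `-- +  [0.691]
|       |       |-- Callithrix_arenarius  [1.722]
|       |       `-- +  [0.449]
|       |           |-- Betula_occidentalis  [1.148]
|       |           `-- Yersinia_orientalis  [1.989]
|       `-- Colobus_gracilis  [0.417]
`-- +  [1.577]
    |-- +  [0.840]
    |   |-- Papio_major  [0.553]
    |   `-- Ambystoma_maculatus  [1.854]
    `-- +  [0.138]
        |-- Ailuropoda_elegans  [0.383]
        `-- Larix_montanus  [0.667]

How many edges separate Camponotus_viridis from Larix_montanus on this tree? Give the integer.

7

The MRCA of Camponotus_viridis and Larix_montanus is the root of the tree.
From Camponotus_viridis up to that node: 4 branches. From Larix_montanus up to the same node: 3 branches. Total: 4 + 3 = 7.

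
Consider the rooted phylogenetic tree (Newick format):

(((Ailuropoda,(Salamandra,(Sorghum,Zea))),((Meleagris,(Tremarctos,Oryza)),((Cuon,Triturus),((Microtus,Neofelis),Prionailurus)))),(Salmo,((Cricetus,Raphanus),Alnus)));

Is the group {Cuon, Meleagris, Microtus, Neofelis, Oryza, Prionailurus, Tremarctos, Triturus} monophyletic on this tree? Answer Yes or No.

Yes

The most recent common ancestor of these taxa subtends ((Meleagris,(Tremarctos,Oryza)),((Cuon,Triturus),((Microtus,Neofelis),Prionailurus))).
That clade has exactly 8 tips — every listed taxon and nothing else — so the group is monophyletic.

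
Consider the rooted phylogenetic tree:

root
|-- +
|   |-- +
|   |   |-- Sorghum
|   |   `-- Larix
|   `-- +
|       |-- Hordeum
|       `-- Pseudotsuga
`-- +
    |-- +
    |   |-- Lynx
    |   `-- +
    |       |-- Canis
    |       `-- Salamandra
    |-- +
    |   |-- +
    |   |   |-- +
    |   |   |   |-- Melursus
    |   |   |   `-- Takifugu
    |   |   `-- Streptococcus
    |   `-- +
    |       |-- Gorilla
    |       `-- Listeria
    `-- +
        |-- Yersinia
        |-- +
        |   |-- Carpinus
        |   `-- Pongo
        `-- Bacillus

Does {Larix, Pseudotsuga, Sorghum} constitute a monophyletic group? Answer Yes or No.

No

The MRCA of the listed taxa subtends ((Sorghum,Larix),(Hordeum,Pseudotsuga)).
That clade also contains Hordeum, which is not in the proposed group, so the group is not monophyletic.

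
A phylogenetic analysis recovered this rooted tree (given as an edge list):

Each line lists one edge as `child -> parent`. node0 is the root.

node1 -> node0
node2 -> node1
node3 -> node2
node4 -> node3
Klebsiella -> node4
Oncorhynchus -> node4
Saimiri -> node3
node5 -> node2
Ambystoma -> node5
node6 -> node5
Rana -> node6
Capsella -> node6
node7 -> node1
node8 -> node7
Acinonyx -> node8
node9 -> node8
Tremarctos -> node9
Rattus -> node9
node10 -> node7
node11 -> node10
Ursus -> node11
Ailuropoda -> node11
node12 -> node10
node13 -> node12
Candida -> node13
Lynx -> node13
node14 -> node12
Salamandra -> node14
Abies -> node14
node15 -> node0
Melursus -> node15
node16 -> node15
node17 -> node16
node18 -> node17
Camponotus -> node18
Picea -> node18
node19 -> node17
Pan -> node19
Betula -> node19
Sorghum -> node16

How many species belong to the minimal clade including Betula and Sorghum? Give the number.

The MRCA of Betula and Sorghum is the node subtending (((Camponotus,Picea),(Pan,Betula)),Sorghum).
That clade contains 5 terminal taxa: Betula, Camponotus, Pan, Picea, Sorghum.

5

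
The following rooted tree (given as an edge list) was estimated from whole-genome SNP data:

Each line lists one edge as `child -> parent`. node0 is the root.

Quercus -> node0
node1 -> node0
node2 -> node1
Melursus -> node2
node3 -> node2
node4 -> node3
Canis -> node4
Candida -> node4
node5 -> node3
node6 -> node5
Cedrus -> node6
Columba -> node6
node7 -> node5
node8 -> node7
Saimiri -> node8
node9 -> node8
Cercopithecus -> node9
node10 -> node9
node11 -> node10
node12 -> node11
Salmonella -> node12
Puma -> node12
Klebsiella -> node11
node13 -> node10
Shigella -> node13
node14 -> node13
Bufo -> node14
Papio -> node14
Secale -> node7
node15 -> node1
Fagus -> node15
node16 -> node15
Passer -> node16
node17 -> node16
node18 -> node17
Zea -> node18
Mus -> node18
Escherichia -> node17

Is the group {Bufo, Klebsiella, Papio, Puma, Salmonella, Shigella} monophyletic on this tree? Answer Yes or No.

The most recent common ancestor of these taxa subtends (((Salmonella,Puma),Klebsiella),(Shigella,(Bufo,Papio))).
That clade has exactly 6 tips — every listed taxon and nothing else — so the group is monophyletic.

Yes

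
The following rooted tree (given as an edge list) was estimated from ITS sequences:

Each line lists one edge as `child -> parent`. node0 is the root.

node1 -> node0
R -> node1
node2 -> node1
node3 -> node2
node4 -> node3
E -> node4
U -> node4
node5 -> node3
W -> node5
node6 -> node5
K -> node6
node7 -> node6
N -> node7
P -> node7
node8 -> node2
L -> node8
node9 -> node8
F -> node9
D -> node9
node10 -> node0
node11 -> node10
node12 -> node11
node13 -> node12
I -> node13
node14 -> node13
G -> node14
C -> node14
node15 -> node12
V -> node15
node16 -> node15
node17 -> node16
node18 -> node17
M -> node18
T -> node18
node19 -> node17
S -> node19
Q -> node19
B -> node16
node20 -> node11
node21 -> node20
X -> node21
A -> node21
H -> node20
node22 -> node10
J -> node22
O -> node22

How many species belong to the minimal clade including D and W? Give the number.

The MRCA of D and W is the node subtending (((E,U),(W,(K,(N,P)))),(L,(F,D))).
That clade contains 9 terminal taxa: D, E, F, K, L, N, P, U, W.

9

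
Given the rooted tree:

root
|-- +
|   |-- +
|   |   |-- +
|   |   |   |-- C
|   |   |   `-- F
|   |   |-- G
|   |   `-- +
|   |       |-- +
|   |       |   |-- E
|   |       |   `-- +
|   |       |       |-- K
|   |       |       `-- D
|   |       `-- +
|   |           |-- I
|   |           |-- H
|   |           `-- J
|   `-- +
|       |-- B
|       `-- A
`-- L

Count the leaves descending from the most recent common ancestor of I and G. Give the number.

9

The MRCA of I and G is the node subtending ((C,F),G,((E,(K,D)),(I,H,J))).
That clade contains 9 terminal taxa: C, D, E, F, G, H, I, J, K.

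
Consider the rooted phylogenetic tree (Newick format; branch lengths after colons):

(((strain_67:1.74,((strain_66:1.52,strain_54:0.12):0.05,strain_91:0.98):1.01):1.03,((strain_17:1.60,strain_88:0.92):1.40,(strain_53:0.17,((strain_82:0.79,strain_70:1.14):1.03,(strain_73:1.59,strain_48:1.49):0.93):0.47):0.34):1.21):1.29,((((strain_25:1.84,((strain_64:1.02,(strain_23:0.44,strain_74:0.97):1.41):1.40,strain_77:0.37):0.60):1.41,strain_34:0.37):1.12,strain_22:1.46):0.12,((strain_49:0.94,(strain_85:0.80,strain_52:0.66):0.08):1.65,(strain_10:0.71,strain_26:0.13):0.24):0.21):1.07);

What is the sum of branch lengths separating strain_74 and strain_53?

11.11

The path runs strain_74 → … → MRCA → … → strain_53; the MRCA is the root of the tree.
Branch lengths along that path: 0.97 + 1.41 + 1.40 + 0.60 + 1.41 + 1.12 + 0.12 + 1.07 + 1.29 + 1.21 + 0.34 + 0.17 = 11.11.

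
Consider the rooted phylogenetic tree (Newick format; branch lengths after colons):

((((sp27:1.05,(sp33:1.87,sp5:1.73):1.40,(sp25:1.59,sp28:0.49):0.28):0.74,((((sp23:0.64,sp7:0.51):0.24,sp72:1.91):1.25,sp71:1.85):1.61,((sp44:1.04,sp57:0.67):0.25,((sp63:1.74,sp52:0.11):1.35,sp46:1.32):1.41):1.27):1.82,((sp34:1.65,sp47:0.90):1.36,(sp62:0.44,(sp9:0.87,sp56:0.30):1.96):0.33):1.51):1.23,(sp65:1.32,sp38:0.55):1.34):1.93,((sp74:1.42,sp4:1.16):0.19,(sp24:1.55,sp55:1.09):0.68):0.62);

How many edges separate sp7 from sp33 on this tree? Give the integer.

The MRCA of sp7 and sp33 is the node subtending ((sp27,(sp33,sp5),(sp25,sp28)),((((sp23,sp7),sp72),sp71),((sp44,sp57),((sp63,sp52),sp46))),((sp34,sp47),(sp62,(sp9,sp56)))).
From sp7 up to that node: 5 branches. From sp33 up to the same node: 3 branches. Total: 5 + 3 = 8.

8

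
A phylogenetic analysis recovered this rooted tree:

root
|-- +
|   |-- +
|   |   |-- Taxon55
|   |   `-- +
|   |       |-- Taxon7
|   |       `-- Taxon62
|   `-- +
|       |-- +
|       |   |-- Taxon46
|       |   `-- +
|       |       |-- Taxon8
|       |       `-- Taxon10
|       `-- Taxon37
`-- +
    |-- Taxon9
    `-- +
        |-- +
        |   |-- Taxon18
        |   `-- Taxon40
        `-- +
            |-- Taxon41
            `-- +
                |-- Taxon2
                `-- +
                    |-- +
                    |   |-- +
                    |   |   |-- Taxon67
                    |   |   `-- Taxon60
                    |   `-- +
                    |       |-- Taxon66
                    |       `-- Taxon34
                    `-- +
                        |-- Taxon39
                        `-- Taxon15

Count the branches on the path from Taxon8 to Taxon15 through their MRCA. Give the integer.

12

The MRCA of Taxon8 and Taxon15 is the root of the tree.
From Taxon8 up to that node: 5 branches. From Taxon15 up to the same node: 7 branches. Total: 5 + 7 = 12.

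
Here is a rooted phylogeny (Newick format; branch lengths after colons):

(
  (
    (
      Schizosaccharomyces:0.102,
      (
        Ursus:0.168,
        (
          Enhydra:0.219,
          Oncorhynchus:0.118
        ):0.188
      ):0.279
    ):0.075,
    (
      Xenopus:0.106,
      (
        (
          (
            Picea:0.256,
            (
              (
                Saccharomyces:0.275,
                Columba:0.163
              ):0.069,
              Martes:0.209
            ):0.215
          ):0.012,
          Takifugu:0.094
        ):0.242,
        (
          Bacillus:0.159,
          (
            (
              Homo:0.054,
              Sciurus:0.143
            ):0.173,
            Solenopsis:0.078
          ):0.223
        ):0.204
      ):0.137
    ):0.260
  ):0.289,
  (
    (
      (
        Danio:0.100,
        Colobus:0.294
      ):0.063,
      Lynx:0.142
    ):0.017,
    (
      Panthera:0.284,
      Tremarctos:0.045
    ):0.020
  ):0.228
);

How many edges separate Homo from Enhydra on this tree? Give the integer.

10

The MRCA of Homo and Enhydra is the node subtending ((Schizosaccharomyces,(Ursus,(Enhydra,Oncorhynchus))),(Xenopus,(((Picea,((Saccharomyces,Columba),Martes)),Takifugu),(Bacillus,((Homo,Sciurus),Solenopsis))))).
From Homo up to that node: 6 branches. From Enhydra up to the same node: 4 branches. Total: 6 + 4 = 10.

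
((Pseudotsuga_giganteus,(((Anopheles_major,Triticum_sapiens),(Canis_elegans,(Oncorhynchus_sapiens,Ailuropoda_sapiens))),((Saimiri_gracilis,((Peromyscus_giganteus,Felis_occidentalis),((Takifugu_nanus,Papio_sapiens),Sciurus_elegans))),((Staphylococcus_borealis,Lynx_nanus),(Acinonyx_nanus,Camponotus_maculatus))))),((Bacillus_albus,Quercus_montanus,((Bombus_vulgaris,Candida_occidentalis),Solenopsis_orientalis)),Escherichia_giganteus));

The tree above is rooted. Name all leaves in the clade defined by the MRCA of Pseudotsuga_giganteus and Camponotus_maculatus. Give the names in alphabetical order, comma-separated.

Acinonyx_nanus, Ailuropoda_sapiens, Anopheles_major, Camponotus_maculatus, Canis_elegans, Felis_occidentalis, Lynx_nanus, Oncorhynchus_sapiens, Papio_sapiens, Peromyscus_giganteus, Pseudotsuga_giganteus, Saimiri_gracilis, Sciurus_elegans, Staphylococcus_borealis, Takifugu_nanus, Triticum_sapiens

Tracing Pseudotsuga_giganteus: it sits inside (Pseudotsuga_giganteus,(((Anopheles_major,Triticum_sapiens),(Canis_elegans,(Oncorhynchus_sapiens,Ailuropoda_sapiens))),((Saimiri_gracilis,((Peromyscus_giganteus,Felis_occidentalis),((Takifugu_nanus,Papio_sapiens),Sciurus_elegans))),((Staphylococcus_borealis,Lynx_nanus),(Acinonyx_nanus,Camponotus_maculatus))))).
Tracing Camponotus_maculatus: it sits inside (Acinonyx_nanus,Camponotus_maculatus).
The smallest clade enclosing both is (Pseudotsuga_giganteus,(((Anopheles_major,Triticum_sapiens),(Canis_elegans,(Oncorhynchus_sapiens,Ailuropoda_sapiens))),((Saimiri_gracilis,((Peromyscus_giganteus,Felis_occidentalis),((Takifugu_nanus,Papio_sapiens),Sciurus_elegans))),((Staphylococcus_borealis,Lynx_nanus),(Acinonyx_nanus,Camponotus_maculatus))))); the answer is its 16 terminal taxa in alphabetical order.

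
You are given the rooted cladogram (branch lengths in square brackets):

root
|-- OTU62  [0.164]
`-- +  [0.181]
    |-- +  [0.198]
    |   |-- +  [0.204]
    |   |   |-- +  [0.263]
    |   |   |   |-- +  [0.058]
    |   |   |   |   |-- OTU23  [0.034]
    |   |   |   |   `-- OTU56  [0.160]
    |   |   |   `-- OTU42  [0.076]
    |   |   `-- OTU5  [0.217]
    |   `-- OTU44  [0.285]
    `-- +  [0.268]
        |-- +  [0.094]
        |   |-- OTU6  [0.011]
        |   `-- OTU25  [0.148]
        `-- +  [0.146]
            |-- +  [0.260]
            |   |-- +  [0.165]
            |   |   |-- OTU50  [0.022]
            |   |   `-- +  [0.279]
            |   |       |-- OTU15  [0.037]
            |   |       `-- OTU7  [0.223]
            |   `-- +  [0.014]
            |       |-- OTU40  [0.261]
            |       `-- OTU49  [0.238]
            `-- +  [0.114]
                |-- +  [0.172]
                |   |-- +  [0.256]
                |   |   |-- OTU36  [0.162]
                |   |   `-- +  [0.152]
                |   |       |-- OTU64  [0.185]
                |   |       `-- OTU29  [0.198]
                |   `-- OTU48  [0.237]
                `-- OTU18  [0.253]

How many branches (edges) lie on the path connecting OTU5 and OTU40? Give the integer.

8

The MRCA of OTU5 and OTU40 is the node subtending (((((OTU23,OTU56),OTU42),OTU5),OTU44),((OTU6,OTU25),(((OTU50,(OTU15,OTU7)),(OTU40,OTU49)),(((OTU36,(OTU64,OTU29)),OTU48),OTU18)))).
From OTU5 up to that node: 3 branches. From OTU40 up to the same node: 5 branches. Total: 3 + 5 = 8.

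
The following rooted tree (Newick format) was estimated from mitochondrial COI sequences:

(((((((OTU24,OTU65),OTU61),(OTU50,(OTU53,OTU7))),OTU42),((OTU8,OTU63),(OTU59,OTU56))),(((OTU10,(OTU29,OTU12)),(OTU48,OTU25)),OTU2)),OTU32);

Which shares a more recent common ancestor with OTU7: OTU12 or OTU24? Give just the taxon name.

OTU24

The MRCA of OTU7 and OTU24 subtends (((OTU24,OTU65),OTU61),(OTU50,(OTU53,OTU7))) (6 taxa).
The MRCA of OTU7 and OTU12 subtends ((((((OTU24,OTU65),OTU61),(OTU50,(OTU53,OTU7))),OTU42),((OTU8,OTU63),(OTU59,OTU56))),(((OTU10,(OTU29,OTU12)),(OTU48,OTU25)),OTU2)) (17 taxa).
The first is nested inside the second, so OTU7 shares a more recent common ancestor with OTU24.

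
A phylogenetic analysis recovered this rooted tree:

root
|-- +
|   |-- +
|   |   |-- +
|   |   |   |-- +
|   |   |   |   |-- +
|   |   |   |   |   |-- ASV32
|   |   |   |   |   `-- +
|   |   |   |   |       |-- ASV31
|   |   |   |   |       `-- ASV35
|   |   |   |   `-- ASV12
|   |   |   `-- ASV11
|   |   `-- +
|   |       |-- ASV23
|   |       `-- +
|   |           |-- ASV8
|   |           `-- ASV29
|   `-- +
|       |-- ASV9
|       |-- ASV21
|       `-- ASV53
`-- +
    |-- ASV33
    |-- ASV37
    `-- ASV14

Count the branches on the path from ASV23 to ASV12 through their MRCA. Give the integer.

5

The MRCA of ASV23 and ASV12 is the node subtending ((((ASV32,(ASV31,ASV35)),ASV12),ASV11),(ASV23,(ASV8,ASV29))).
From ASV23 up to that node: 2 branches. From ASV12 up to the same node: 3 branches. Total: 2 + 3 = 5.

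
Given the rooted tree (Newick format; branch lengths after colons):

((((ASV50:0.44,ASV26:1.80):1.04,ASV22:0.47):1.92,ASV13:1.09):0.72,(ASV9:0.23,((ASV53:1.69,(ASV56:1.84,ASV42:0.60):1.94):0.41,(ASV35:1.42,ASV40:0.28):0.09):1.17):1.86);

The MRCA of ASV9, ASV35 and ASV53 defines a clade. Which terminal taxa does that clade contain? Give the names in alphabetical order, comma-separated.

Tracing ASV9: it sits inside (ASV9,((ASV53,(ASV56,ASV42)),(ASV35,ASV40))).
Tracing ASV35: it sits inside (ASV35,ASV40).
Tracing ASV53: it sits inside (ASV53,(ASV56,ASV42)).
The smallest clade enclosing all 3 is (ASV9,((ASV53,(ASV56,ASV42)),(ASV35,ASV40))); the answer is its 6 terminal taxa in alphabetical order.

ASV35, ASV40, ASV42, ASV53, ASV56, ASV9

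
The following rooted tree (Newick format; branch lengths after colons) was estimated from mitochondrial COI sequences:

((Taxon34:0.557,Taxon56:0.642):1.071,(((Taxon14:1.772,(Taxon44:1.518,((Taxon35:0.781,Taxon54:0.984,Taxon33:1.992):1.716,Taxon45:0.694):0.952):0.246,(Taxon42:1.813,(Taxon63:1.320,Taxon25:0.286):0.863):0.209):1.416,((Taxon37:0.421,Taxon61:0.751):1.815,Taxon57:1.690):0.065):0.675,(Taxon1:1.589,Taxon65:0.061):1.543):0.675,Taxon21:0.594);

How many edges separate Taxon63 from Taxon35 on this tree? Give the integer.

7

The MRCA of Taxon63 and Taxon35 is the node subtending (Taxon14,(Taxon44,((Taxon35,Taxon54,Taxon33),Taxon45)),(Taxon42,(Taxon63,Taxon25))).
From Taxon63 up to that node: 3 branches. From Taxon35 up to the same node: 4 branches. Total: 3 + 4 = 7.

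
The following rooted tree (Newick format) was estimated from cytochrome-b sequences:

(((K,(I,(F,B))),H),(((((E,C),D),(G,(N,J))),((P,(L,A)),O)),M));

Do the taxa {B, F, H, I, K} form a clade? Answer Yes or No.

Yes

The most recent common ancestor of these taxa subtends ((K,(I,(F,B))),H).
That clade has exactly 5 tips — every listed taxon and nothing else — so the group is monophyletic.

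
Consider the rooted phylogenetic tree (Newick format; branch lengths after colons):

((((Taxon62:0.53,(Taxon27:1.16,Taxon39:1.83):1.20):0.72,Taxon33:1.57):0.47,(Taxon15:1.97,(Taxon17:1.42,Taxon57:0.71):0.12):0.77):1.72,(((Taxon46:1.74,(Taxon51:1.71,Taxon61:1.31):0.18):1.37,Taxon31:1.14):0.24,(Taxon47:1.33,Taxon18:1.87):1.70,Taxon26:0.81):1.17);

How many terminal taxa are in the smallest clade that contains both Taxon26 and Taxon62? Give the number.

14

The MRCA of Taxon26 and Taxon62 is the root, so the clade is the entire tree.
That clade contains 14 terminal taxa: Taxon15, Taxon17, Taxon18, Taxon26, Taxon27, Taxon31, Taxon33, Taxon39, Taxon46, Taxon47, Taxon51, Taxon57, Taxon61, Taxon62.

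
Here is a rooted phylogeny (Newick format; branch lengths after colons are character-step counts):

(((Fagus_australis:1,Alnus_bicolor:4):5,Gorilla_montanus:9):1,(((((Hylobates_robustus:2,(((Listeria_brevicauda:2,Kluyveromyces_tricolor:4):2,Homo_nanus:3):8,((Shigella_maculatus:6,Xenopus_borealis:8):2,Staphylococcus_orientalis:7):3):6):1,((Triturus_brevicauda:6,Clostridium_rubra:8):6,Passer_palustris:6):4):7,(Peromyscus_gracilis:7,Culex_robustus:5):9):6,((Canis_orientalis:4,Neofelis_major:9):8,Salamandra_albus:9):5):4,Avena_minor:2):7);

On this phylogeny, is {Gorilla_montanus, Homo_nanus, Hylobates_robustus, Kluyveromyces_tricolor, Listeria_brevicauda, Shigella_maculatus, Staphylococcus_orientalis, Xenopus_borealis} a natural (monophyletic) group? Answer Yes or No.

No

The MRCA of the listed taxa is the root, so the smallest clade containing them is the whole tree.
That clade also contains Alnus_bicolor, Avena_minor, Canis_orientalis, Clostridium_rubra, Culex_robustus, Fagus_australis, Neofelis_major, Passer_palustris, Peromyscus_gracilis, Salamandra_albus, Triturus_brevicauda, which are not in the proposed group, so the group is not monophyletic.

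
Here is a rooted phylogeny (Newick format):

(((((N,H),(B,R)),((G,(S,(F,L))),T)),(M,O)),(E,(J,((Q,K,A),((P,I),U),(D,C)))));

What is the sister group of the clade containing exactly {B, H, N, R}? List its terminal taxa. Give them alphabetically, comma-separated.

F, G, L, S, T

The clade containing exactly {B, H, N, R} attaches to the tree at the node subtending (((N,H),(B,R)),((G,(S,(F,L))),T)).
The other lineage descending from that same node — the sister group — is ((G,(S,(F,L))),T); its 5 tips in alphabetical order are the answer.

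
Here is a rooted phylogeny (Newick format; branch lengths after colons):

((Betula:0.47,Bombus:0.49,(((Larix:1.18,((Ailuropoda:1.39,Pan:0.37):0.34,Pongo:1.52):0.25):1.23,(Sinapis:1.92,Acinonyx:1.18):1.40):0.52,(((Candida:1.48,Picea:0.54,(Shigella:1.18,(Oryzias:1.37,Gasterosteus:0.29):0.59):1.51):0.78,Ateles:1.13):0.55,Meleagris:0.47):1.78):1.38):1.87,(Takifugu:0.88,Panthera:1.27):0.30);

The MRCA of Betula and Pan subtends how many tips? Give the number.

The MRCA of Betula and Pan is the node subtending (Betula,Bombus,(((Larix,((Ailuropoda,Pan),Pongo)),(Sinapis,Acinonyx)),(((Candida,Picea,(Shigella,(Oryzias,Gasterosteus))),Ateles),Meleagris))).
That clade contains 15 terminal taxa: Acinonyx, Ailuropoda, Ateles, Betula, Bombus, Candida, Gasterosteus, Larix, Meleagris, Oryzias, Pan, Picea, Pongo, Shigella, Sinapis.

15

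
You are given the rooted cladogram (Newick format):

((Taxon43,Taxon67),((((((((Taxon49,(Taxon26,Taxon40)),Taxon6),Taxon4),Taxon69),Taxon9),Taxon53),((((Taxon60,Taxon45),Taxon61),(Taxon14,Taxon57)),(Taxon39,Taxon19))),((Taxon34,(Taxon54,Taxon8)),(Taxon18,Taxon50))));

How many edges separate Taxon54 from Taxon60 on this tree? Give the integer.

The MRCA of Taxon54 and Taxon60 is the node subtending ((((((((Taxon49,(Taxon26,Taxon40)),Taxon6),Taxon4),Taxon69),Taxon9),Taxon53),((((Taxon60,Taxon45),Taxon61),(Taxon14,Taxon57)),(Taxon39,Taxon19))),((Taxon34,(Taxon54,Taxon8)),(Taxon18,Taxon50))).
From Taxon54 up to that node: 4 branches. From Taxon60 up to the same node: 6 branches. Total: 4 + 6 = 10.

10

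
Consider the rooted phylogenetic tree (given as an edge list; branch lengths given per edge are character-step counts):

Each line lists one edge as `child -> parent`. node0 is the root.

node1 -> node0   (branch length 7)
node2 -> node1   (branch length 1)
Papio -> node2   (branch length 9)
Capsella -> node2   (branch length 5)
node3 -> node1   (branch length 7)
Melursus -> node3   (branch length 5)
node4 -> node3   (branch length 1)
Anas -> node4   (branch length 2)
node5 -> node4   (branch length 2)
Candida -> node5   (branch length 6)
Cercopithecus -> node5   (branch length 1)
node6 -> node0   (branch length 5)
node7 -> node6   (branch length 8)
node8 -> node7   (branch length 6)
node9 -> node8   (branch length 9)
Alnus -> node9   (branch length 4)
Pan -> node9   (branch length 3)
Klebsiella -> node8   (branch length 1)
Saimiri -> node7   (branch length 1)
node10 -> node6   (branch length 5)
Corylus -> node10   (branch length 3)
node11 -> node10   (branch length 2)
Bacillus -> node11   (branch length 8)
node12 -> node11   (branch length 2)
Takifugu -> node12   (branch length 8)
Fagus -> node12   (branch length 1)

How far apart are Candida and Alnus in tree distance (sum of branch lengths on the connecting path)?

The path runs Candida → … → MRCA → … → Alnus; the MRCA is the root of the tree.
Branch lengths along that path: 6 + 2 + 1 + 7 + 7 + 5 + 8 + 6 + 9 + 4 = 55.

55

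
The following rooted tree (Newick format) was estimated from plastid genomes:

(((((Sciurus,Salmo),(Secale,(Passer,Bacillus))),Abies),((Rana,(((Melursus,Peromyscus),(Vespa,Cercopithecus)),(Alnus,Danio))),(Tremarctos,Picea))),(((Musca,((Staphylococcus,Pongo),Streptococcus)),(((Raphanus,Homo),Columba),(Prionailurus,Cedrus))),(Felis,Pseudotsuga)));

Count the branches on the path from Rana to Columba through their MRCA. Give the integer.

The MRCA of Rana and Columba is the root of the tree.
From Rana up to that node: 4 branches. From Columba up to the same node: 5 branches. Total: 4 + 5 = 9.

9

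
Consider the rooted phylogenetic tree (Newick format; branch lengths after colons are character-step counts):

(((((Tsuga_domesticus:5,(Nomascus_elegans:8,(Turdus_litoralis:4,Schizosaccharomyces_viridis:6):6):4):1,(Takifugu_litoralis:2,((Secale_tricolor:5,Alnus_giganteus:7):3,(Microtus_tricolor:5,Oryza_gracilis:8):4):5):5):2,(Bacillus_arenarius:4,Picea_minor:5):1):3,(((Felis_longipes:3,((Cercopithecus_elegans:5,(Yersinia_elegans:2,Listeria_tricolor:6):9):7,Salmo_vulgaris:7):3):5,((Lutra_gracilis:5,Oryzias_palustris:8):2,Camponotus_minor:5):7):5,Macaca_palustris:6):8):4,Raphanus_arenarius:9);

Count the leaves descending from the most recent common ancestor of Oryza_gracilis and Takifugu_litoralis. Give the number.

5

The MRCA of Oryza_gracilis and Takifugu_litoralis is the node subtending (Takifugu_litoralis,((Secale_tricolor,Alnus_giganteus),(Microtus_tricolor,Oryza_gracilis))).
That clade contains 5 terminal taxa: Alnus_giganteus, Microtus_tricolor, Oryza_gracilis, Secale_tricolor, Takifugu_litoralis.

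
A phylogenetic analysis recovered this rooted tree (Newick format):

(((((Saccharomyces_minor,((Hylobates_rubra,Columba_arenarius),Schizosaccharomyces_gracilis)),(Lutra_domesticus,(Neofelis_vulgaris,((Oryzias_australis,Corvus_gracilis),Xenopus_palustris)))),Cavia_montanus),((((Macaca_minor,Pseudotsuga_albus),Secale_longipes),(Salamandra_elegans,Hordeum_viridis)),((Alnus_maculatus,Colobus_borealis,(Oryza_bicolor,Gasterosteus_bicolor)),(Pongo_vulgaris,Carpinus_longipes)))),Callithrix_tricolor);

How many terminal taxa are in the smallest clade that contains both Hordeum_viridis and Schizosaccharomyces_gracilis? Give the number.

The MRCA of Hordeum_viridis and Schizosaccharomyces_gracilis is the node subtending ((((Saccharomyces_minor,((Hylobates_rubra,Columba_arenarius),Schizosaccharomyces_gracilis)),(Lutra_domesticus,(Neofelis_vulgaris,((Oryzias_australis,Corvus_gracilis),Xenopus_palustris)))),Cavia_montanus),((((Macaca_minor,Pseudotsuga_albus),Secale_longipes),(Salamandra_elegans,Hordeum_viridis)),((Alnus_maculatus,Colobus_borealis,(Oryza_bicolor,Gasterosteus_bicolor)),(Pongo_vulgaris,Carpinus_longipes)))).
That clade contains 21 terminal taxa: Alnus_maculatus, Carpinus_longipes, Cavia_montanus, Colobus_borealis, Columba_arenarius, Corvus_gracilis, Gasterosteus_bicolor, Hordeum_viridis, Hylobates_rubra, Lutra_domesticus, Macaca_minor, Neofelis_vulgaris, Oryza_bicolor, Oryzias_australis, Pongo_vulgaris, Pseudotsuga_albus, Saccharomyces_minor, Salamandra_elegans, Schizosaccharomyces_gracilis, Secale_longipes, Xenopus_palustris.

21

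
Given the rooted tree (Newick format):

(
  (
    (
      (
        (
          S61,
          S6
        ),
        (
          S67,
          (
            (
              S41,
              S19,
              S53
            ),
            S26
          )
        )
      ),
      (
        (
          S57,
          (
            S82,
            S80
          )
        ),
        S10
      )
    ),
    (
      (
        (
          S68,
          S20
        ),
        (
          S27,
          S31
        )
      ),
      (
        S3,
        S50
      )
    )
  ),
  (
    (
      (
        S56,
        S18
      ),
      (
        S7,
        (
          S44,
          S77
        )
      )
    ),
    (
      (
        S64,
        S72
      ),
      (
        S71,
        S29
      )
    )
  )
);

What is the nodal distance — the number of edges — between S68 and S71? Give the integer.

9

The MRCA of S68 and S71 is the root of the tree.
From S68 up to that node: 5 branches. From S71 up to the same node: 4 branches. Total: 5 + 4 = 9.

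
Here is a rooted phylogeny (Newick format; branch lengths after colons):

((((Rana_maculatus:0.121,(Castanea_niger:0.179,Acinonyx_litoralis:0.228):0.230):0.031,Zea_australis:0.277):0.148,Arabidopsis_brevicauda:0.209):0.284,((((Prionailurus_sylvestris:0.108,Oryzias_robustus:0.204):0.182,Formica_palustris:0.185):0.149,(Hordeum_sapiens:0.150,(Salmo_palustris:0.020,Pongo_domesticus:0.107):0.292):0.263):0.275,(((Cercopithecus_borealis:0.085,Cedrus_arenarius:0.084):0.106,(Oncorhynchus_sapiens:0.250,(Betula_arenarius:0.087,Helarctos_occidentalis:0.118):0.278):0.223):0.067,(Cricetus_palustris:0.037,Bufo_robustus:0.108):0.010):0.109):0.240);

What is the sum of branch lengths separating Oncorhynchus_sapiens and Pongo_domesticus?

The path runs Oncorhynchus_sapiens → … → MRCA → … → Pongo_domesticus; the MRCA is the node subtending ((((Prionailurus_sylvestris,Oryzias_robustus),Formica_palustris),(Hordeum_sapiens,(Salmo_palustris,Pongo_domesticus))),(((Cercopithecus_borealis,Cedrus_arenarius),(Oncorhynchus_sapiens,(Betula_arenarius,Helarctos_occidentalis))),(Cricetus_palustris,Bufo_robustus))).
Branch lengths along that path: 0.250 + 0.223 + 0.067 + 0.109 + 0.275 + 0.263 + 0.292 + 0.107 = 1.586.

1.586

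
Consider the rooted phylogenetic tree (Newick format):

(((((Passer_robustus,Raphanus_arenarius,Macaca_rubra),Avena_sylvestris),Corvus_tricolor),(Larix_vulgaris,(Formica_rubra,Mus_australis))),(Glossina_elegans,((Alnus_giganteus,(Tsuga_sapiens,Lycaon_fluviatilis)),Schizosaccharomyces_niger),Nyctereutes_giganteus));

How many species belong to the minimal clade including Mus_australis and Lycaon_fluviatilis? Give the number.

14

The MRCA of Mus_australis and Lycaon_fluviatilis is the root, so the clade is the entire tree.
That clade contains 14 terminal taxa: Alnus_giganteus, Avena_sylvestris, Corvus_tricolor, Formica_rubra, Glossina_elegans, Larix_vulgaris, Lycaon_fluviatilis, Macaca_rubra, Mus_australis, Nyctereutes_giganteus, Passer_robustus, Raphanus_arenarius, Schizosaccharomyces_niger, Tsuga_sapiens.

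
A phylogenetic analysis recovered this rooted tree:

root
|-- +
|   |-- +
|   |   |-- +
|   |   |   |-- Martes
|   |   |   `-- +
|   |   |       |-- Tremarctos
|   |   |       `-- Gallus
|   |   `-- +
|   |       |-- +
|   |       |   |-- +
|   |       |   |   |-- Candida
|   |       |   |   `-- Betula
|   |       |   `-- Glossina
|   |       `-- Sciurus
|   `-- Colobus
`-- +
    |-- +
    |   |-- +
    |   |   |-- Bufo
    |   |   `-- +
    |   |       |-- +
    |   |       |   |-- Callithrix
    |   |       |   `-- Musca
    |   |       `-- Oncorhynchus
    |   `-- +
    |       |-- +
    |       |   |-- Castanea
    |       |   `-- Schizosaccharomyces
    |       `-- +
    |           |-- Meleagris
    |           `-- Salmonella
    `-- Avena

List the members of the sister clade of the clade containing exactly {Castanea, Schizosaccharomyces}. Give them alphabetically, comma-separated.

The clade containing exactly {Castanea, Schizosaccharomyces} attaches to the tree at the node subtending ((Castanea,Schizosaccharomyces),(Meleagris,Salmonella)).
The other lineage descending from that same node — the sister group — is (Meleagris,Salmonella); its 2 tips in alphabetical order are the answer.

Meleagris, Salmonella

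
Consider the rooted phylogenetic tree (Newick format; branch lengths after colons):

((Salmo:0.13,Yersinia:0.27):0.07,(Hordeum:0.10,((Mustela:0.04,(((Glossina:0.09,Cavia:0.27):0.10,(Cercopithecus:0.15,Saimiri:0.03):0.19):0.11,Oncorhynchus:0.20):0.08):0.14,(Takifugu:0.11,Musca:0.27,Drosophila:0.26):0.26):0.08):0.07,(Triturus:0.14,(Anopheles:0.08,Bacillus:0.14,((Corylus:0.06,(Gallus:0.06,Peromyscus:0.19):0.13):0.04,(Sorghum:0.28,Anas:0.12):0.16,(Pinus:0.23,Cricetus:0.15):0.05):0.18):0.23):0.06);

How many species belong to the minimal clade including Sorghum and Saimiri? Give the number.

22

The MRCA of Sorghum and Saimiri is the root, so the clade is the entire tree.
That clade contains 22 terminal taxa: Anas, Anopheles, Bacillus, Cavia, Cercopithecus, Corylus, Cricetus, Drosophila, Gallus, Glossina, Hordeum, Musca, Mustela, Oncorhynchus, Peromyscus, Pinus, Saimiri, Salmo, Sorghum, Takifugu, Triturus, Yersinia.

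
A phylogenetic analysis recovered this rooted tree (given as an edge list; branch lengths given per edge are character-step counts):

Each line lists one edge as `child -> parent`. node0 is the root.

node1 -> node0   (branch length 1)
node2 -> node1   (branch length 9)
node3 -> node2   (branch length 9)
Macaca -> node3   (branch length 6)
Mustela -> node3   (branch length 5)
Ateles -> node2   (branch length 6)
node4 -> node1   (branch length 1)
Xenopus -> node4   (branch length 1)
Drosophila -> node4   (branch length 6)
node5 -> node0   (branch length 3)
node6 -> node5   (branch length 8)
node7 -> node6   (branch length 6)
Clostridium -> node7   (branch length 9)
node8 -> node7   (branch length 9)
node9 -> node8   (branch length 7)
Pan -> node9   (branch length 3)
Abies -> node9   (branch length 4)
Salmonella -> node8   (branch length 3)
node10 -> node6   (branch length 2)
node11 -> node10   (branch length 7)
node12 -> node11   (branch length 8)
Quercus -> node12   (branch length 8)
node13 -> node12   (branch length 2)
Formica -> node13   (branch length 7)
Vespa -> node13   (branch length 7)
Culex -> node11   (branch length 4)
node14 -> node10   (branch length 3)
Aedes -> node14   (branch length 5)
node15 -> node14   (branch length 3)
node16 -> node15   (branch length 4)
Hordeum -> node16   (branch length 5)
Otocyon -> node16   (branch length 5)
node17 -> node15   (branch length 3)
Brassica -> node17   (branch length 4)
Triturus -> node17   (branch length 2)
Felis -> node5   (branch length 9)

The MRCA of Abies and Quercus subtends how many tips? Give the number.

13

The MRCA of Abies and Quercus is the node subtending ((Clostridium,((Pan,Abies),Salmonella)),(((Quercus,(Formica,Vespa)),Culex),(Aedes,((Hordeum,Otocyon),(Brassica,Triturus))))).
That clade contains 13 terminal taxa: Abies, Aedes, Brassica, Clostridium, Culex, Formica, Hordeum, Otocyon, Pan, Quercus, Salmonella, Triturus, Vespa.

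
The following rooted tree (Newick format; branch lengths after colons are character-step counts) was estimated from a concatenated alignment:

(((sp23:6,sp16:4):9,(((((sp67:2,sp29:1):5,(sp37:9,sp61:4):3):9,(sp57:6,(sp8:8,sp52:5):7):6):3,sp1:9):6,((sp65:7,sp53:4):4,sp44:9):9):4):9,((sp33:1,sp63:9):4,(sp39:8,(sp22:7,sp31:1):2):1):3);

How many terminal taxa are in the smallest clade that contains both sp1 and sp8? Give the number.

The MRCA of sp1 and sp8 is the node subtending ((((sp67,sp29),(sp37,sp61)),(sp57,(sp8,sp52))),sp1).
That clade contains 8 terminal taxa: sp1, sp29, sp37, sp52, sp57, sp61, sp67, sp8.

8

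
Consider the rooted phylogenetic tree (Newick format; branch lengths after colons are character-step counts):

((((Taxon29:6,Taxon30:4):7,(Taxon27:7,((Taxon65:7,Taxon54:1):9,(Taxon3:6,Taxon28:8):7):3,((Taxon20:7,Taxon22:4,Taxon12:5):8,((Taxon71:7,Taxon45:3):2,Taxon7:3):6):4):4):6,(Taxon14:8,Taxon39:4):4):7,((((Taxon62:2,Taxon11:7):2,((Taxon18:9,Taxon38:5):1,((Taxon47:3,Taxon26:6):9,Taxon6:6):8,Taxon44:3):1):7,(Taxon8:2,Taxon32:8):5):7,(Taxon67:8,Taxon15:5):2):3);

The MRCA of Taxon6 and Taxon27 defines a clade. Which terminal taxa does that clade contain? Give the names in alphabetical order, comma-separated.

Tracing Taxon6: it sits inside ((Taxon47,Taxon26),Taxon6).
Tracing Taxon27: it sits inside (Taxon27,((Taxon65,Taxon54),(Taxon3,Taxon28)),((Taxon20,Taxon22,Taxon12),((Taxon71,Taxon45),Taxon7))).
The smallest clade enclosing both is the whole tree (their MRCA is the root), so the answer is all 27 tips in alphabetical order.

Taxon11, Taxon12, Taxon14, Taxon15, Taxon18, Taxon20, Taxon22, Taxon26, Taxon27, Taxon28, Taxon29, Taxon3, Taxon30, Taxon32, Taxon38, Taxon39, Taxon44, Taxon45, Taxon47, Taxon54, Taxon6, Taxon62, Taxon65, Taxon67, Taxon7, Taxon71, Taxon8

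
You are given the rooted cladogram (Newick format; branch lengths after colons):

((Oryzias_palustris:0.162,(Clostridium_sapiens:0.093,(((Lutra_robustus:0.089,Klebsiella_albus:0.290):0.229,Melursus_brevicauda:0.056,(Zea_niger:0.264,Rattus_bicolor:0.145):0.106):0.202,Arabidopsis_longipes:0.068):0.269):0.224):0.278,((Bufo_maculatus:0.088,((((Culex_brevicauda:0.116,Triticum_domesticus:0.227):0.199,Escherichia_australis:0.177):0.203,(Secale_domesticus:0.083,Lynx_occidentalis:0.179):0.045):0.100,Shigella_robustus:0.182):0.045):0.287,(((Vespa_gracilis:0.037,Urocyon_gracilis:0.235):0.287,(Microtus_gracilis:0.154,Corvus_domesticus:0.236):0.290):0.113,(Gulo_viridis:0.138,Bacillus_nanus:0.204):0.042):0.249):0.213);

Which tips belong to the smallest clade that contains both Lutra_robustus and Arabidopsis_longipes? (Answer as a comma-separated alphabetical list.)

Tracing Lutra_robustus: it sits inside (Lutra_robustus,Klebsiella_albus).
Tracing Arabidopsis_longipes: it sits inside (((Lutra_robustus,Klebsiella_albus),Melursus_brevicauda,(Zea_niger,Rattus_bicolor)),Arabidopsis_longipes).
The smallest clade enclosing both is (((Lutra_robustus,Klebsiella_albus),Melursus_brevicauda,(Zea_niger,Rattus_bicolor)),Arabidopsis_longipes); the answer is its 6 terminal taxa in alphabetical order.

Arabidopsis_longipes, Klebsiella_albus, Lutra_robustus, Melursus_brevicauda, Rattus_bicolor, Zea_niger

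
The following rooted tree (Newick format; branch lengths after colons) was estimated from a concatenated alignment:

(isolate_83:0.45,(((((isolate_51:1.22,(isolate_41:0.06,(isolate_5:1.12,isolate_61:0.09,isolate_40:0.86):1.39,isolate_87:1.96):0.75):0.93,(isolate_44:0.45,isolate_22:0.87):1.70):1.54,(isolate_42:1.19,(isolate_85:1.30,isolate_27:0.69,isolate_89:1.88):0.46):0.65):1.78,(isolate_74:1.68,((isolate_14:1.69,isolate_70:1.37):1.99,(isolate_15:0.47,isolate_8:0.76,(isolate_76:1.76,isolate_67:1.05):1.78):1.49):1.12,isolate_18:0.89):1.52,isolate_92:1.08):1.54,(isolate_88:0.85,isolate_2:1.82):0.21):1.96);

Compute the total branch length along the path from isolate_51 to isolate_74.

8.67

The path runs isolate_51 → … → MRCA → … → isolate_74; the MRCA is the node subtending ((((isolate_51,(isolate_41,(isolate_5,isolate_61,isolate_40),isolate_87)),(isolate_44,isolate_22)),(isolate_42,(isolate_85,isolate_27,isolate_89))),(isolate_74,((isolate_14,isolate_70),(isolate_15,isolate_8,(isolate_76,isolate_67))),isolate_18),isolate_92).
Branch lengths along that path: 1.22 + 0.93 + 1.54 + 1.78 + 1.52 + 1.68 = 8.67.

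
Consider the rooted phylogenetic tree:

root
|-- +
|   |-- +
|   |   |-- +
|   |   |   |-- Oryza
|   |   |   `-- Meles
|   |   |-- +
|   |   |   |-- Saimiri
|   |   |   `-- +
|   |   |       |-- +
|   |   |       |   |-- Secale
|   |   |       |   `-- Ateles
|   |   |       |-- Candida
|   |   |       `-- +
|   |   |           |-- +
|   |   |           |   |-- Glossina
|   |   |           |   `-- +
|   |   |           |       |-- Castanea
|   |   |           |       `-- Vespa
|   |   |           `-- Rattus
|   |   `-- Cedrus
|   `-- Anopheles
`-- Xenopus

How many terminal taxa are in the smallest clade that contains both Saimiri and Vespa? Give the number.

8

The MRCA of Saimiri and Vespa is the node subtending (Saimiri,((Secale,Ateles),Candida,((Glossina,(Castanea,Vespa)),Rattus))).
That clade contains 8 terminal taxa: Ateles, Candida, Castanea, Glossina, Rattus, Saimiri, Secale, Vespa.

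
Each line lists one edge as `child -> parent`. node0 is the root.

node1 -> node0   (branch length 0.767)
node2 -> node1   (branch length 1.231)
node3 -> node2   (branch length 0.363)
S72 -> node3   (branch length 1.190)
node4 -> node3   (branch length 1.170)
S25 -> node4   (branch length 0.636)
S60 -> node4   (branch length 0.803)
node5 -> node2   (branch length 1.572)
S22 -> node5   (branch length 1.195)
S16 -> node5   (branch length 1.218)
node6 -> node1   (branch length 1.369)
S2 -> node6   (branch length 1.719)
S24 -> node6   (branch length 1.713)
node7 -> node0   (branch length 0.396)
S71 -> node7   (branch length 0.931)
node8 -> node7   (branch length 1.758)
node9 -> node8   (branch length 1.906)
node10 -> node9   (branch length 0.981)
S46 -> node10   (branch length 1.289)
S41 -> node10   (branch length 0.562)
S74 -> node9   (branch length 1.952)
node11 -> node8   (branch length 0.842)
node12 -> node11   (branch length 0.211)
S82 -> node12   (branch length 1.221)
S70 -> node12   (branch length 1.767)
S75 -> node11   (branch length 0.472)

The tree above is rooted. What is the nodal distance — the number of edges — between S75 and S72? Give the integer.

The MRCA of S75 and S72 is the root of the tree.
From S75 up to that node: 4 branches. From S72 up to the same node: 4 branches. Total: 4 + 4 = 8.

8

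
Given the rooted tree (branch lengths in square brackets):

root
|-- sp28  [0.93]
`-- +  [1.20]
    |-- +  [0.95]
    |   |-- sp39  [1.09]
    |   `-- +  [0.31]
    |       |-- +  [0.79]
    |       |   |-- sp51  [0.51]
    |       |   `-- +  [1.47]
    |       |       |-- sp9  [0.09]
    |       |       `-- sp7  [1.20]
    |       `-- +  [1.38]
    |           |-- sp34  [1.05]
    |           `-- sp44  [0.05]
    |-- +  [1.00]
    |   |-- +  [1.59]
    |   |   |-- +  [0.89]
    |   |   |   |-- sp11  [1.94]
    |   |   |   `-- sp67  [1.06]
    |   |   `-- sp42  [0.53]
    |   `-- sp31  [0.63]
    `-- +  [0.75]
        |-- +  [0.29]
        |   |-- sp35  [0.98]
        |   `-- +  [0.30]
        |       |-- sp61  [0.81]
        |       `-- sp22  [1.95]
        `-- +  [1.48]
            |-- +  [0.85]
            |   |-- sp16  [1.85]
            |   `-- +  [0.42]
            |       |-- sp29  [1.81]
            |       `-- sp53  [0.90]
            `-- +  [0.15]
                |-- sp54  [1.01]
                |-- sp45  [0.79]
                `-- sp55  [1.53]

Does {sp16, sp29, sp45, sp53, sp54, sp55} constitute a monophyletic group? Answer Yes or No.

Yes

The most recent common ancestor of these taxa subtends ((sp16,(sp29,sp53)),(sp54,sp45,sp55)).
That clade has exactly 6 tips — every listed taxon and nothing else — so the group is monophyletic.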